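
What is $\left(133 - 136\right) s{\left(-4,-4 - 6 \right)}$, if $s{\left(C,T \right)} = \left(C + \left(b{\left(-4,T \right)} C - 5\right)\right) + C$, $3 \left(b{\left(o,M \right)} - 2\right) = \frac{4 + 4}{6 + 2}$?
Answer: $67$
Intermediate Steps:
$b{\left(o,M \right)} = \frac{7}{3}$ ($b{\left(o,M \right)} = 2 + \frac{\left(4 + 4\right) \frac{1}{6 + 2}}{3} = 2 + \frac{8 \cdot \frac{1}{8}}{3} = 2 + \frac{1}{3} \cdot 1 = 2 + \frac{1}{3} = \frac{7}{3}$)
$s{\left(C,T \right)} = -5 + \frac{13 C}{3}$ ($s{\left(C,T \right)} = \left(C + \left(\frac{7 C}{3} - 5\right)\right) + C = \left(C + \left(-5 + \frac{7 C}{3}\right)\right) + C = \left(-5 + \frac{10 C}{3}\right) + C = -5 + \frac{13 C}{3}$)
$\left(133 - 136\right) s{\left(-4,-4 - 6 \right)} = \left(133 - 136\right) \left(-5 + \frac{13}{3} \left(-4\right)\right) = - 3 \left(-5 - \frac{52}{3}\right) = \left(-3\right) \left(- \frac{67}{3}\right) = 67$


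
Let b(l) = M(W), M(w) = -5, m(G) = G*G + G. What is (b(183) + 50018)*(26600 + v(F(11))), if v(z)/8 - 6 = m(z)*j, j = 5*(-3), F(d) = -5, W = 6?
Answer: 1212715224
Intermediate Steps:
m(G) = G + G² (m(G) = G² + G = G + G²)
j = -15
b(l) = -5
v(z) = 48 - 120*z*(1 + z) (v(z) = 48 + 8*((z*(1 + z))*(-15)) = 48 + 8*(-15*z*(1 + z)) = 48 - 120*z*(1 + z))
(b(183) + 50018)*(26600 + v(F(11))) = (-5 + 50018)*(26600 + (48 - 120*(-5)*(1 - 5))) = 50013*(26600 + (48 - 120*(-5)*(-4))) = 50013*(26600 + (48 - 2400)) = 50013*(26600 - 2352) = 50013*24248 = 1212715224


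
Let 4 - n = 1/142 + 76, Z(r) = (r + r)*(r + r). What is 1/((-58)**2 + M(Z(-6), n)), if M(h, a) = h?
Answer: 1/3508 ≈ 0.00028506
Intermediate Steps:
Z(r) = 4*r**2 (Z(r) = (2*r)*(2*r) = 4*r**2)
n = -10225/142 (n = 4 - (1/142 + 76) = 4 - 1*10793/142 = 4 - 10793/142 = -10225/142 ≈ -72.007)
1/((-58)**2 + M(Z(-6), n)) = 1/((-58)**2 + 4*(-6)**2) = 1/(3364 + 4*36) = 1/(3364 + 144) = 1/3508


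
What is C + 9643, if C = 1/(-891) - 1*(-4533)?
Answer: 12630815/891 ≈ 14176.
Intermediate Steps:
C = 4038902/891 (C = -1/891 + 4533 = 4038902/891 ≈ 4533.0)
C + 9643 = 4038902/891 + 9643 = 12630815/891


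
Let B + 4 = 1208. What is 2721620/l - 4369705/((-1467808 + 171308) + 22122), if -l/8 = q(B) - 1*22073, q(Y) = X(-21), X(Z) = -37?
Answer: 9639286529/512299956 ≈ 18.816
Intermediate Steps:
B = 1204 (B = -4 + 1208 = 1204)
q(Y) = -37
l = 176880 (l = -8*(-37 - 1*22073) = -8*(-37 - 22073) = -8*(-22110) = 176880)
2721620/l - 4369705/((-1467808 + 171308) + 22122) = 2721620/176880 - 4369705/((-1467808 + 171308) + 22122) = 2721620*(1/176880) - 4369705/(-1296500 + 22122) = 12371/804 - 4369705/(-1274378) = 12371/804 - 4369705*(-1/1274378) = 12371/804 + 4369705/1274378 = 9639286529/512299956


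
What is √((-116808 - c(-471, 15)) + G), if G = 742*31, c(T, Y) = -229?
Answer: I*√93577 ≈ 305.9*I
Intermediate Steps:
G = 23002
√((-116808 - c(-471, 15)) + G) = √((-116808 - 1*(-229)) + 23002) = √((-116808 + 229) + 23002) = √(-116579 + 23002) = √(-93577) = I*√93577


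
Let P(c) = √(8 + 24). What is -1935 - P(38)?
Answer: -1935 - 4*√2 ≈ -1940.7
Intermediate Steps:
P(c) = 4*√2 (P(c) = √32 = 4*√2)
-1935 - P(38) = -1935 - 4*√2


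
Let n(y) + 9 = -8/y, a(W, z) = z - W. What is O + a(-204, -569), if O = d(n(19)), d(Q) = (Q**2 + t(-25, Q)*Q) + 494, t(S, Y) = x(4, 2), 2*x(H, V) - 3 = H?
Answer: 133413/722 ≈ 184.78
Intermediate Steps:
x(H, V) = 3/2 + H/2
t(S, Y) = 7/2 (t(S, Y) = 3/2 + (1/2)*4 = 3/2 + 2 = 7/2)
n(y) = -9 - 8/y
d(Q) = 494 + Q**2 + 7*Q/2 (d(Q) = (Q**2 + 7*Q/2) + 494 = 494 + Q**2 + 7*Q/2)
O = 396943/722 (O = 494 + (-9 - 8/19)**2 + 7*(-9 - 8/19)/2 = 494 + (-179/19)**2 + (7/2)*(-179/19) = 494 + 32041/361 - 1253/38 = 396943/722 ≈ 549.78)
O + a(-204, -569) = 396943/722 + (-569 - 1*(-204)) = 396943/722 + (-569 + 204) = 396943/722 - 365 = 133413/722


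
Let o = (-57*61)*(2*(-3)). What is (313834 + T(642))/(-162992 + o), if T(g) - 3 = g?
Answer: -314479/142130 ≈ -2.2126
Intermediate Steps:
T(g) = 3 + g
o = 20862 (o = -3477*(-6) = 20862)
(313834 + T(642))/(-162992 + o) = (313834 + (3 + 642))/(-162992 + 20862) = (313834 + 645)/(-142130) = 314479*(-1/142130) = -314479/142130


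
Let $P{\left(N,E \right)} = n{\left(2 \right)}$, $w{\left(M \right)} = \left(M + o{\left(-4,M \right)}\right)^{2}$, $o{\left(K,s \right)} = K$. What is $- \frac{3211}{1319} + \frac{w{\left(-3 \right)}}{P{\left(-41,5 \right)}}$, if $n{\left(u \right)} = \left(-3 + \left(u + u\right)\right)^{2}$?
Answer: $\frac{61420}{1319} \approx 46.566$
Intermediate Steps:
$n{\left(u \right)} = \left(-3 + 2 u\right)^{2}$
$w{\left(M \right)} = \left(-4 + M\right)^{2}$ ($w{\left(M \right)} = \left(M - 4\right)^{2} = \left(-4 + M\right)^{2}$)
$P{\left(N,E \right)} = 1$ ($P{\left(N,E \right)} = \left(-3 + 2 \cdot 2\right)^{2} = \left(-3 + 4\right)^{2} = 1^{2} = 1$)
$- \frac{3211}{1319} + \frac{w{\left(-3 \right)}}{P{\left(-41,5 \right)}} = - \frac{3211}{1319} + \frac{\left(-4 - 3\right)^{2}}{1} = \left(-3211\right) \frac{1}{1319} + \left(-7\right)^{2} \cdot 1 = - \frac{3211}{1319} + 49 \cdot 1 = - \frac{3211}{1319} + 49 = \frac{61420}{1319}$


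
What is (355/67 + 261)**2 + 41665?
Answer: 505371149/4489 ≈ 1.1258e+5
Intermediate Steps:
(355/67 + 261)**2 + 41665 = (17842/67)**2 + 41665 = 318336964/4489 + 41665 = 505371149/4489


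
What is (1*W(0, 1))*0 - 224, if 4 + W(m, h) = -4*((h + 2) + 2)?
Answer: -224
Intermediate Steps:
W(m, h) = -20 - 4*h (W(m, h) = -4 - 4*((h + 2) + 2) = -4 - 4*((2 + h) + 2) = -4 - 4*(4 + h) = -4 + (-16 - 4*h) = -20 - 4*h)
(1*W(0, 1))*0 - 224 = (1*(-20 - 4*1))*0 - 224 = (1*(-20 - 4))*0 - 224 = (1*(-24))*0 - 224 = -24*0 - 224 = 0 - 224 = -224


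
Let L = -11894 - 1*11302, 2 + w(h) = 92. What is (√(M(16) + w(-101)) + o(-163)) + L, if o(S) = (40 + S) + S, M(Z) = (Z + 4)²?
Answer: -23482 + 7*√10 ≈ -23460.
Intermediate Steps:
w(h) = 90 (w(h) = -2 + 92 = 90)
M(Z) = (4 + Z)²
o(S) = 40 + 2*S
L = -23196 (L = -11894 - 11302 = -23196)
(√(M(16) + w(-101)) + o(-163)) + L = (√((4 + 16)² + 90) + (40 + 2*(-163))) - 23196 = (√(20² + 90) + (40 - 326)) - 23196 = (√(400 + 90) - 286) - 23196 = (√490 - 286) - 23196 = (7*√10 - 286) - 23196 = (-286 + 7*√10) - 23196 = -23482 + 7*√10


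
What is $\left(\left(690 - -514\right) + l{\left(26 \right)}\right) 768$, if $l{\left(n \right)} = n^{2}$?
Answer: $1443840$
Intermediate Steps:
$\left(\left(690 - -514\right) + l{\left(26 \right)}\right) 768 = \left(\left(690 - -514\right) + 26^{2}\right) 768 = \left(\left(690 + 514\right) + 676\right) 768 = \left(1204 + 676\right) 768 = 1880 \cdot 768 = 1443840$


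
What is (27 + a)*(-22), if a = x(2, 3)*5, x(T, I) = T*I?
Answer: -1254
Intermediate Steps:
x(T, I) = I*T
a = 30 (a = (3*2)*5 = 6*5 = 30)
(27 + a)*(-22) = (27 + 30)*(-22) = 57*(-22) = -1254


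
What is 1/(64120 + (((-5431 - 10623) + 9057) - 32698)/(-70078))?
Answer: 70078/4493441055 ≈ 1.5596e-5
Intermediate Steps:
1/(64120 + (((-5431 - 10623) + 9057) - 32698)/(-70078)) = 1/(64120 + ((-16054 + 9057) - 32698)*(-1/70078)) = 1/(64120 + (-6997 - 32698)*(-1/70078)) = 1/(64120 - 39695*(-1/70078)) = 1/(64120 + 39695/70078) = 1/(4493441055/70078) = 70078/4493441055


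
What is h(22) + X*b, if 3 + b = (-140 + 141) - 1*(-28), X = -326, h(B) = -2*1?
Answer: -8478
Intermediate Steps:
h(B) = -2
b = 26 (b = -3 + ((-140 + 141) - 1*(-28)) = -3 + (1 + 28) = -3 + 29 = 26)
h(22) + X*b = -2 - 326*26 = -2 - 8476 = -8478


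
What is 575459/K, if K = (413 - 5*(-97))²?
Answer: 575459/806404 ≈ 0.71361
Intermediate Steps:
K = 806404 (K = (413 + 485)² = 898² = 806404)
575459/K = 575459/806404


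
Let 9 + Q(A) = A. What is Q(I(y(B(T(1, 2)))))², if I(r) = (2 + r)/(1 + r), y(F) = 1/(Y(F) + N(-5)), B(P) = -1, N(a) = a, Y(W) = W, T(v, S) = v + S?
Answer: 1156/25 ≈ 46.240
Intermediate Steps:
T(v, S) = S + v
y(F) = 1/(-5 + F) (y(F) = 1/(F - 5) = 1/(-5 + F))
I(r) = (2 + r)/(1 + r)
Q(A) = -9 + A
Q(I(y(B(T(1, 2)))))² = (-9 + (2 + 1/(-5 - 1))/(1 + 1/(-5 - 1)))² = (-9 + (2 + 1/(-6))/(1 + 1/(-6)))² = (-9 + (2 - ⅙)/(1 - ⅙))² = (-9 + (11/6)/(⅚))² = (-9 + (6/5)*(11/6))² = (-9 + 11/5)² = (-34/5)² = 1156/25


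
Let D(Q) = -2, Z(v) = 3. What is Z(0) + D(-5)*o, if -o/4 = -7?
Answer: -53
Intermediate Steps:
o = 28 (o = -4*(-7) = 28)
Z(0) + D(-5)*o = 3 - 2*28 = 3 - 56 = -53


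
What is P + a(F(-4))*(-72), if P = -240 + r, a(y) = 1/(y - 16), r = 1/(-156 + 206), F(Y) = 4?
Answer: -11699/50 ≈ -233.98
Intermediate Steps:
r = 1/50 ≈ 0.020000
a(y) = 1/(-16 + y)
P = -11999/50 (P = -240 + 1/50 = -11999/50 ≈ -239.98)
P + a(F(-4))*(-72) = -11999/50 - 72/(-16 + 4) = -11999/50 - 72/(-12) = -11999/50 - 1/12*(-72) = -11999/50 + 6 = -11699/50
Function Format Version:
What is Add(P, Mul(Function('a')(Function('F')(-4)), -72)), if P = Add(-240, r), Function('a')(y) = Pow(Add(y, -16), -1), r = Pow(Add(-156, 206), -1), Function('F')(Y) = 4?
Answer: Rational(-11699, 50) ≈ -233.98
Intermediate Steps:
r = Rational(1, 50) (r = Pow(50, -1) = Rational(1, 50) ≈ 0.020000)
Function('a')(y) = Pow(Add(-16, y), -1)
P = Rational(-11999, 50) (P = Add(-240, Rational(1, 50)) = Rational(-11999, 50) ≈ -239.98)
Add(P, Mul(Function('a')(Function('F')(-4)), -72)) = Add(Rational(-11999, 50), Mul(Pow(Add(-16, 4), -1), -72)) = Add(Rational(-11999, 50), Mul(Pow(-12, -1), -72)) = Add(Rational(-11999, 50), Mul(Rational(-1, 12), -72)) = Add(Rational(-11999, 50), 6) = Rational(-11699, 50)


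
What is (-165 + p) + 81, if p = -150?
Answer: -234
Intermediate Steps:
(-165 + p) + 81 = (-165 - 150) + 81 = -315 + 81 = -234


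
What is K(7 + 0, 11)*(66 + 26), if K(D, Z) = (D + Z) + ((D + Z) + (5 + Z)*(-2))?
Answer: 368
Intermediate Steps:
K(D, Z) = -10 + 2*D (K(D, Z) = (D + Z) + ((D + Z) + (-10 - 2*Z)) = (D + Z) + (-10 + D - Z) = -10 + 2*D)
K(7 + 0, 11)*(66 + 26) = (-10 + 2*(7 + 0))*(66 + 26) = (-10 + 2*7)*92 = (-10 + 14)*92 = 4*92 = 368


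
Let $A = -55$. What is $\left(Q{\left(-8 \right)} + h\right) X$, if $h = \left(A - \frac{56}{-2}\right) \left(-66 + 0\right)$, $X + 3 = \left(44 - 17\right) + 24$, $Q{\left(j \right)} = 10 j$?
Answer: $81696$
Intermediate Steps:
$X = 48$ ($X = -3 + \left(\left(44 - 17\right) + 24\right) = -3 + \left(27 + 24\right) = -3 + 51 = 48$)
$h = 1782$ ($h = \left(-55 - \frac{56}{-2}\right) \left(-66 + 0\right) = \left(-55 - -28\right) \left(-66\right) = \left(-55 + 28\right) \left(-66\right) = \left(-27\right) \left(-66\right) = 1782$)
$\left(Q{\left(-8 \right)} + h\right) X = \left(10 \left(-8\right) + 1782\right) 48 = \left(-80 + 1782\right) 48 = 1702 \cdot 48 = 81696$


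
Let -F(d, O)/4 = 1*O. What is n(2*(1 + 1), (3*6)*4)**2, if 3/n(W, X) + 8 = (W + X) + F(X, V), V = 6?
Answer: 9/1936 ≈ 0.0046488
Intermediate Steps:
F(d, O) = -4*O
n(W, X) = 3/(-32 + W + X) (n(W, X) = 3/(-8 + ((W + X) - 4*6)) = 3/(-8 + ((W + X) - 24)) = 3/(-8 + (-24 + W + X)) = 3/(-32 + W + X))
n(2*(1 + 1), (3*6)*4)**2 = (3/(-32 + 2*(1 + 1) + (3*6)*4))**2 = (3/(-32 + 2*2 + 18*4))**2 = (3/(-32 + 4 + 72))**2 = (3/44)**2 = 9/1936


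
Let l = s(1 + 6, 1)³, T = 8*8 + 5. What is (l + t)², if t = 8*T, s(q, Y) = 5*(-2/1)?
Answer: 200704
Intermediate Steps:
T = 69 (T = 64 + 5 = 69)
s(q, Y) = -10 (s(q, Y) = 5*(-2*1) = 5*(-2) = -10)
t = 552 (t = 8*69 = 552)
l = -1000 (l = (-10)³ = -1000)
(l + t)² = (-1000 + 552)² = (-448)² = 200704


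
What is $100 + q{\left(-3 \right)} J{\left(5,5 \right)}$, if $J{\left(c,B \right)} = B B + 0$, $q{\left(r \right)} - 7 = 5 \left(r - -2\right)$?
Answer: $150$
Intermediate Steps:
$q{\left(r \right)} = 17 + 5 r$ ($q{\left(r \right)} = 7 + 5 \left(r - -2\right) = 7 + 5 \left(r + 2\right) = 7 + 5 \left(2 + r\right) = 7 + \left(10 + 5 r\right) = 17 + 5 r$)
$J{\left(c,B \right)} = B^{2}$ ($J{\left(c,B \right)} = B^{2} + 0 = B^{2}$)
$100 + q{\left(-3 \right)} J{\left(5,5 \right)} = 100 + \left(17 + 5 \left(-3\right)\right) 5^{2} = 100 + \left(17 - 15\right) 25 = 100 + 2 \cdot 25 = 100 + 50 = 150$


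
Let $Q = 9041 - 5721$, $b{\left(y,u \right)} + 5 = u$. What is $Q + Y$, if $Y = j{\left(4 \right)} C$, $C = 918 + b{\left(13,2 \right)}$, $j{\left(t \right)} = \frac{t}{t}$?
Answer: $4235$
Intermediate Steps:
$j{\left(t \right)} = 1$
$b{\left(y,u \right)} = -5 + u$
$Q = 3320$
$C = 915$ ($C = 918 + \left(-5 + 2\right) = 918 - 3 = 915$)
$Y = 915$ ($Y = 1 \cdot 915 = 915$)
$Q + Y = 3320 + 915 = 4235$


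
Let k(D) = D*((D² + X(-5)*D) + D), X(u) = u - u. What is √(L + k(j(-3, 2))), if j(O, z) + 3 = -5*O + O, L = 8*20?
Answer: √970 ≈ 31.145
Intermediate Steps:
L = 160
X(u) = 0
j(O, z) = -3 - 4*O (j(O, z) = -3 + (-5*O + O) = -3 - 4*O)
k(D) = D*(D + D²) (k(D) = D*((D² + 0*D) + D) = D*((D² + 0) + D) = D*(D² + D) = D*(D + D²))
√(L + k(j(-3, 2))) = √(160 + (-3 - 4*(-3))²*(1 + (-3 - 4*(-3)))) = √(160 + (-3 + 12)²*(1 + (-3 + 12))) = √(160 + 9²*(1 + 9)) = √(160 + 81*10) = √(160 + 810) = √970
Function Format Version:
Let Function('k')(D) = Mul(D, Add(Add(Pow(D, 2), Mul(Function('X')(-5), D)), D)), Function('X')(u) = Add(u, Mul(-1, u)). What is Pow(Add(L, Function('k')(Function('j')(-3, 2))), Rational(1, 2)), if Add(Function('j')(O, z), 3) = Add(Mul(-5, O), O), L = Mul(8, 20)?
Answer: Pow(970, Rational(1, 2)) ≈ 31.145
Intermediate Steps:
L = 160
Function('X')(u) = 0
Function('j')(O, z) = Add(-3, Mul(-4, O)) (Function('j')(O, z) = Add(-3, Add(Mul(-5, O), O)) = Add(-3, Mul(-4, O)))
Function('k')(D) = Mul(D, Add(D, Pow(D, 2))) (Function('k')(D) = Mul(D, Add(Add(Pow(D, 2), Mul(0, D)), D)) = Mul(D, Add(Add(Pow(D, 2), 0), D)) = Mul(D, Add(Pow(D, 2), D)) = Mul(D, Add(D, Pow(D, 2))))
Pow(Add(L, Function('k')(Function('j')(-3, 2))), Rational(1, 2)) = Pow(Add(160, Mul(Pow(Add(-3, Mul(-4, -3)), 2), Add(1, Add(-3, Mul(-4, -3))))), Rational(1, 2)) = Pow(Add(160, Mul(Pow(Add(-3, 12), 2), Add(1, Add(-3, 12)))), Rational(1, 2)) = Pow(Add(160, Mul(Pow(9, 2), Add(1, 9))), Rational(1, 2)) = Pow(Add(160, Mul(81, 10)), Rational(1, 2)) = Pow(Add(160, 810), Rational(1, 2)) = Pow(970, Rational(1, 2))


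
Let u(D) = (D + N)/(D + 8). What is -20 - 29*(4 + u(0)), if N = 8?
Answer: -165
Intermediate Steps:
u(D) = 1 (u(D) = (D + 8)/(D + 8) = (8 + D)/(8 + D) = 1)
-20 - 29*(4 + u(0)) = -20 - 29*(4 + 1) = -20 - 29*5 = -20 - 145 = -165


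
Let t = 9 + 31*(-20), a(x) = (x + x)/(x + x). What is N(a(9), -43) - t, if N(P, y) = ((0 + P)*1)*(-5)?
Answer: 606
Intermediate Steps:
a(x) = 1 (a(x) = (2*x)/((2*x)) = (2*x)*(1/(2*x)) = 1)
N(P, y) = -5*P (N(P, y) = (P*1)*(-5) = P*(-5) = -5*P)
t = -611 (t = 9 - 620 = -611)
N(a(9), -43) - t = -5*1 - 1*(-611) = -5 + 611 = 606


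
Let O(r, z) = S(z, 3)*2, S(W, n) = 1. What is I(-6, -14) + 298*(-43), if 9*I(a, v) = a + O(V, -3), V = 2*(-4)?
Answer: -115330/9 ≈ -12814.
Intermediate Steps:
V = -8
O(r, z) = 2 (O(r, z) = 1*2 = 2)
I(a, v) = 2/9 + a/9 (I(a, v) = (a + 2)/9 = (2 + a)/9 = 2/9 + a/9)
I(-6, -14) + 298*(-43) = (2/9 + (1/9)*(-6)) + 298*(-43) = (2/9 - 2/3) - 12814 = -4/9 - 12814 = -115330/9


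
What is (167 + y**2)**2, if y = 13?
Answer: 112896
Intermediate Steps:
(167 + y**2)**2 = (167 + 13**2)**2 = (167 + 169)**2 = 336**2 = 112896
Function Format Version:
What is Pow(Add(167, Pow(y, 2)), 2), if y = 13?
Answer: 112896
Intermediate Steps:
Pow(Add(167, Pow(y, 2)), 2) = Pow(Add(167, Pow(13, 2)), 2) = Pow(Add(167, 169), 2) = Pow(336, 2) = 112896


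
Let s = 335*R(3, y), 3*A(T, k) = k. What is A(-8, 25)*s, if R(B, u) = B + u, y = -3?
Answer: 0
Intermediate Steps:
A(T, k) = k/3
s = 0 (s = 335*(3 - 3) = 335*0 = 0)
A(-8, 25)*s = ((1/3)*25)*0 = (25/3)*0 = 0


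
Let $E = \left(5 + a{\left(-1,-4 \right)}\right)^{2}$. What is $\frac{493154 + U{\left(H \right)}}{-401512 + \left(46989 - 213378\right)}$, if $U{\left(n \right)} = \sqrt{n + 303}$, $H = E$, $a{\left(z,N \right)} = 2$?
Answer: $- \frac{493154}{567901} - \frac{4 \sqrt{22}}{567901} \approx -0.86841$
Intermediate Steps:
$E = 49$ ($E = \left(5 + 2\right)^{2} = 7^{2} = 49$)
$H = 49$
$U{\left(n \right)} = \sqrt{303 + n}$
$\frac{493154 + U{\left(H \right)}}{-401512 + \left(46989 - 213378\right)} = \frac{493154 + \sqrt{303 + 49}}{-401512 + \left(46989 - 213378\right)} = \frac{493154 + \sqrt{352}}{-401512 - 166389} = \frac{493154 + 4 \sqrt{22}}{-567901} = \left(493154 + 4 \sqrt{22}\right) \left(- \frac{1}{567901}\right) = - \frac{493154}{567901} - \frac{4 \sqrt{22}}{567901}$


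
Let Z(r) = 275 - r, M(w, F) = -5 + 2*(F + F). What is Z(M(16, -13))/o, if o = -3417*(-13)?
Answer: 332/44421 ≈ 0.0074739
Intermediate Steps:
M(w, F) = -5 + 4*F (M(w, F) = -5 + 2*(2*F) = -5 + 4*F)
o = 44421
Z(M(16, -13))/o = (275 - (-5 + 4*(-13)))/44421 = (275 - (-5 - 52))*(1/44421) = (275 - 1*(-57))*(1/44421) = (275 + 57)*(1/44421) = 332*(1/44421) = 332/44421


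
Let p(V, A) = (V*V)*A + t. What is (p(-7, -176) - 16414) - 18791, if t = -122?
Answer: -43951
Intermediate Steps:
p(V, A) = -122 + A*V² (p(V, A) = (V*V)*A - 122 = V²*A - 122 = A*V² - 122 = -122 + A*V²)
(p(-7, -176) - 16414) - 18791 = ((-122 - 176*(-7)²) - 16414) - 18791 = ((-122 - 176*49) - 16414) - 18791 = ((-122 - 8624) - 16414) - 18791 = (-8746 - 16414) - 18791 = -25160 - 18791 = -43951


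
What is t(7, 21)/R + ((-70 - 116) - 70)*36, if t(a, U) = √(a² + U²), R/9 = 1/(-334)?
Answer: -9216 - 2338*√10/9 ≈ -10037.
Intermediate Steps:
R = -9/334 (R = 9/(-334) = 9*(-1/334) = -9/334 ≈ -0.026946)
t(a, U) = √(U² + a²)
t(7, 21)/R + ((-70 - 116) - 70)*36 = √(21² + 7²)/(-9/334) + ((-70 - 116) - 70)*36 = √(441 + 49)*(-334/9) + (-186 - 70)*36 = √490*(-334/9) - 256*36 = (7*√10)*(-334/9) - 9216 = -2338*√10/9 - 9216 = -9216 - 2338*√10/9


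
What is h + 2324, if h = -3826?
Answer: -1502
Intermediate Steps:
h + 2324 = -3826 + 2324 = -1502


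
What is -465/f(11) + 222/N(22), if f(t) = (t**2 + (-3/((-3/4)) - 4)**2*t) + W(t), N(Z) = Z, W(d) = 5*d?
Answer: 1311/176 ≈ 7.4489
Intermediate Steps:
f(t) = t**2 + 5*t (f(t) = (t**2 + (-3/((-3/4)) - 4)**2*t) + 5*t = (t**2 + (-3/((-3*1/4)) - 4)**2*t) + 5*t = (t**2 + (-3/(-3/4) - 4)**2*t) + 5*t = (t**2 + (-3*(-4/3) - 4)**2*t) + 5*t = (t**2 + (4 - 4)**2*t) + 5*t = (t**2 + 0**2*t) + 5*t = (t**2 + 0*t) + 5*t = (t**2 + 0) + 5*t = t**2 + 5*t)
-465/f(11) + 222/N(22) = -465*1/(11*(5 + 11)) + 222/22 = -465/(11*16) + 222*(1/22) = -465/176 + 111/11 = 1311/176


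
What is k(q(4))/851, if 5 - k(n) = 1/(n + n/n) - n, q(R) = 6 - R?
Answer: 20/2553 ≈ 0.0078339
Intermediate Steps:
k(n) = 5 + n - 1/(1 + n) (k(n) = 5 - (1/(n + n/n) - n) = 5 - (1/(n + 1) - n) = 5 - (1/(1 + n) - n) = 5 + (n - 1/(1 + n)) = 5 + n - 1/(1 + n))
k(q(4))/851 = ((4 + (6 - 1*4)² + 6*(6 - 1*4))/(1 + (6 - 1*4)))/851 = ((4 + (6 - 4)² + 6*(6 - 4))/(1 + (6 - 4)))*(1/851) = ((4 + 2² + 6*2)/(1 + 2))*(1/851) = ((4 + 4 + 12)/3)*(1/851) = ((⅓)*20)*(1/851) = (20/3)*(1/851) = 20/2553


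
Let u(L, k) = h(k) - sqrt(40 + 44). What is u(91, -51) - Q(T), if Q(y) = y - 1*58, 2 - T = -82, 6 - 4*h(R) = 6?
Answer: -26 - 2*sqrt(21) ≈ -35.165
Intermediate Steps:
h(R) = 0 (h(R) = 3/2 - 1/4*6 = 3/2 - 3/2 = 0)
u(L, k) = -2*sqrt(21) (u(L, k) = 0 - sqrt(40 + 44) = 0 - sqrt(84) = 0 - 2*sqrt(21) = -2*sqrt(21))
T = 84 (T = 2 - 1*(-82) = 2 + 82 = 84)
Q(y) = -58 + y (Q(y) = y - 58 = -58 + y)
u(91, -51) - Q(T) = -2*sqrt(21) - (-58 + 84) = -2*sqrt(21) - 1*26 = -2*sqrt(21) - 26 = -26 - 2*sqrt(21)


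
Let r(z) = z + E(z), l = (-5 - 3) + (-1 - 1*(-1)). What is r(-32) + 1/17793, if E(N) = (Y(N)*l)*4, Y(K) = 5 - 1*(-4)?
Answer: -5693759/17793 ≈ -320.00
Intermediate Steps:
Y(K) = 9 (Y(K) = 5 + 4 = 9)
l = -8 (l = -8 + (-1 + 1) = -8 + 0 = -8)
E(N) = -288 (E(N) = (9*(-8))*4 = -72*4 = -288)
r(z) = -288 + z (r(z) = z - 288 = -288 + z)
r(-32) + 1/17793 = (-288 - 32) + 1/17793 = -320 + 1/17793 = -5693759/17793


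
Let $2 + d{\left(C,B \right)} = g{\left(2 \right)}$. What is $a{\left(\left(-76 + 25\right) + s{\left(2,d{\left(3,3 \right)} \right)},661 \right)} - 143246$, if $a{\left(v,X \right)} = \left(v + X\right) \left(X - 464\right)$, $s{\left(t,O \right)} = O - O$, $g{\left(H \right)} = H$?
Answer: $-23076$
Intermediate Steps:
$d{\left(C,B \right)} = 0$ ($d{\left(C,B \right)} = -2 + 2 = 0$)
$s{\left(t,O \right)} = 0$
$a{\left(v,X \right)} = \left(-464 + X\right) \left(X + v\right)$ ($a{\left(v,X \right)} = \left(X + v\right) \left(-464 + X\right) = \left(-464 + X\right) \left(X + v\right)$)
$a{\left(\left(-76 + 25\right) + s{\left(2,d{\left(3,3 \right)} \right)},661 \right)} - 143246 = \left(661^{2} - 306704 - 464 \left(\left(-76 + 25\right) + 0\right) + 661 \left(\left(-76 + 25\right) + 0\right)\right) - 143246 = \left(436921 - 306704 - 464 \left(-51 + 0\right) + 661 \left(-51 + 0\right)\right) - 143246 = \left(436921 - 306704 - -23664 + 661 \left(-51\right)\right) - 143246 = \left(436921 - 306704 + 23664 - 33711\right) - 143246 = 120170 - 143246 = -23076$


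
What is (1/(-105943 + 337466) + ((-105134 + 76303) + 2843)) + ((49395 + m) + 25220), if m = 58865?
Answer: 24886870317/231523 ≈ 1.0749e+5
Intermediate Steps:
(1/(-105943 + 337466) + ((-105134 + 76303) + 2843)) + ((49395 + m) + 25220) = (1/(-105943 + 337466) + ((-105134 + 76303) + 2843)) + ((49395 + 58865) + 25220) = (1/231523 + (-28831 + 2843)) + (108260 + 25220) = (1/231523 - 25988) + 133480 = -6016819723/231523 + 133480 = 24886870317/231523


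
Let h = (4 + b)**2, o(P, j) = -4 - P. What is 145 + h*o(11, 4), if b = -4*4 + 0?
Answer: -2015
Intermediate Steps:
b = -16 (b = -16 + 0 = -16)
h = 144 (h = (4 - 16)**2 = (-12)**2 = 144)
145 + h*o(11, 4) = 145 + 144*(-4 - 1*11) = 145 + 144*(-4 - 11) = 145 + 144*(-15) = 145 - 2160 = -2015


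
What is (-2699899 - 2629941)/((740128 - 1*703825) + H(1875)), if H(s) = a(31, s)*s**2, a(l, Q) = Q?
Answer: -2664920/3295916589 ≈ -0.00080855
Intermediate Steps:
H(s) = s**3 (H(s) = s*s**2 = s**3)
(-2699899 - 2629941)/((740128 - 1*703825) + H(1875)) = (-2699899 - 2629941)/((740128 - 1*703825) + 1875**3) = -5329840/((740128 - 703825) + 6591796875) = -5329840/(36303 + 6591796875) = -5329840/6591833178 = -5329840*1/6591833178 = -2664920/3295916589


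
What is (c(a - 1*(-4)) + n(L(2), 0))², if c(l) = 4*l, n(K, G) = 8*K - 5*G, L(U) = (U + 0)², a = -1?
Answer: 1936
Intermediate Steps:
L(U) = U²
n(K, G) = -5*G + 8*K
(c(a - 1*(-4)) + n(L(2), 0))² = (4*(-1 - 1*(-4)) + (-5*0 + 8*2²))² = (4*(-1 + 4) + (0 + 8*4))² = (4*3 + (0 + 32))² = (12 + 32)² = 44² = 1936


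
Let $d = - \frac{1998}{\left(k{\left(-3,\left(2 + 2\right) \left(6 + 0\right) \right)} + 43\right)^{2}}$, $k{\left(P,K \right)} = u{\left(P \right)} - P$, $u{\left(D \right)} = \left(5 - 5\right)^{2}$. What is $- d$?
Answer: $\frac{999}{1058} \approx 0.94423$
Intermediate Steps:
$u{\left(D \right)} = 0$ ($u{\left(D \right)} = 0^{2} = 0$)
$k{\left(P,K \right)} = - P$ ($k{\left(P,K \right)} = 0 - P = - P$)
$d = - \frac{999}{1058}$ ($d = - \frac{1998}{\left(\left(-1\right) \left(-3\right) + 43\right)^{2}} = - \frac{1998}{\left(3 + 43\right)^{2}} = - \frac{1998}{46^{2}} = - \frac{1998}{2116} = \left(-1998\right) \frac{1}{2116} = - \frac{999}{1058} \approx -0.94423$)
$- d = \left(-1\right) \left(- \frac{999}{1058}\right) = \frac{999}{1058}$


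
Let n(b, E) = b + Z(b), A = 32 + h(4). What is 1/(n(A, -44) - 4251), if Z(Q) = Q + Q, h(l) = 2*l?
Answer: -1/4131 ≈ -0.00024207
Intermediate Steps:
Z(Q) = 2*Q
A = 40 (A = 32 + 2*4 = 32 + 8 = 40)
n(b, E) = 3*b (n(b, E) = b + 2*b = 3*b)
1/(n(A, -44) - 4251) = 1/(3*40 - 4251) = 1/(120 - 4251) = 1/(-4131) = -1/4131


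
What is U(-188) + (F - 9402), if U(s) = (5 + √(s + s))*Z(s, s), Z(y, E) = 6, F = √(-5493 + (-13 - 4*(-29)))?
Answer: -9372 + 7*I*√110 + 12*I*√94 ≈ -9372.0 + 189.76*I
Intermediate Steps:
F = 7*I*√110 (F = √(-5493 + (-13 + 116)) = √(-5493 + 103) = √(-5390) = 7*I*√110 ≈ 73.417*I)
U(s) = 30 + 6*√2*√s (U(s) = (5 + √(s + s))*6 = (5 + √(2*s))*6 = (5 + √2*√s)*6 = 30 + 6*√2*√s)
U(-188) + (F - 9402) = (30 + 6*√2*√(-188)) + (7*I*√110 - 9402) = (30 + 6*√2*(2*I*√47)) + (-9402 + 7*I*√110) = (30 + 12*I*√94) + (-9402 + 7*I*√110) = -9372 + 7*I*√110 + 12*I*√94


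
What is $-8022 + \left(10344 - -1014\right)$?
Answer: $3336$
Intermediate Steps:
$-8022 + \left(10344 - -1014\right) = -8022 + \left(10344 + 1014\right) = -8022 + 11358 = 3336$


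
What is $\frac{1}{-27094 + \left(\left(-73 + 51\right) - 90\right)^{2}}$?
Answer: $- \frac{1}{14550} \approx -6.8729 \cdot 10^{-5}$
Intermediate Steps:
$\frac{1}{-27094 + \left(\left(-73 + 51\right) - 90\right)^{2}} = \frac{1}{-27094 + \left(-22 - 90\right)^{2}} = \frac{1}{-27094 + \left(-112\right)^{2}} = \frac{1}{-27094 + 12544} = \frac{1}{-14550} = - \frac{1}{14550}$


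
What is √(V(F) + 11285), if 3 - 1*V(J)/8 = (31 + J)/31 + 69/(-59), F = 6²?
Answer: √37804788021/1829 ≈ 106.31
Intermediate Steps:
F = 36
V(J) = 1496/59 - 8*J/31 (V(J) = 24 - 8*((31 + J)/31 + 69/(-59)) = 24 - 8*((31 + J)*(1/31) + 69*(-1/59)) = 24 - 8*((1 + J/31) - 69/59) = 24 - 8*(-10/59 + J/31) = 24 + (80/59 - 8*J/31) = 1496/59 - 8*J/31)
√(V(F) + 11285) = √((1496/59 - 8/31*36) + 11285) = √((1496/59 - 288/31) + 11285) = √(29384/1829 + 11285) = √(20669649/1829) = √37804788021/1829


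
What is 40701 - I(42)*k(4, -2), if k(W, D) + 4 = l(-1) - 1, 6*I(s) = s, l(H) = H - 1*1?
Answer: 40750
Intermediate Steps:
l(H) = -1 + H (l(H) = H - 1 = -1 + H)
I(s) = s/6
k(W, D) = -7 (k(W, D) = -4 + ((-1 - 1) - 1) = -4 + (-2 - 1) = -4 - 3 = -7)
40701 - I(42)*k(4, -2) = 40701 - (1/6)*42*(-7) = 40701 - 7*(-7) = 40701 - 1*(-49) = 40701 + 49 = 40750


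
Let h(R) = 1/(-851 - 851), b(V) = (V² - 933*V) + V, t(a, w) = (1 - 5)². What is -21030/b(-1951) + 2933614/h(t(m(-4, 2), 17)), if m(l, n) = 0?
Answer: -9361451299525518/1874911 ≈ -4.9930e+9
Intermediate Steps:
t(a, w) = 16 (t(a, w) = (-4)² = 16)
b(V) = V² - 932*V
h(R) = -1/1702 (h(R) = 1/(-1702) = -1/1702)
-21030/b(-1951) + 2933614/h(t(m(-4, 2), 17)) = -21030*(-1/(1951*(-932 - 1951))) + 2933614/(-1/1702) = -21030/((-1951*(-2883))) + 2933614*(-1702) = -21030/5624733 - 4993011028 = -21030*1/5624733 - 4993011028 = -7010/1874911 - 4993011028 = -9361451299525518/1874911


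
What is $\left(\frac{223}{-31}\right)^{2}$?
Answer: $\frac{49729}{961} \approx 51.747$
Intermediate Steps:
$\left(\frac{223}{-31}\right)^{2} = \left(223 \left(- \frac{1}{31}\right)\right)^{2} = \left(- \frac{223}{31}\right)^{2} = \frac{49729}{961}$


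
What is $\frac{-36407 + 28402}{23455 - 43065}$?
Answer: $\frac{1601}{3922} \approx 0.40821$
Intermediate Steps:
$\frac{-36407 + 28402}{23455 - 43065} = - \frac{8005}{-19610} = \left(-8005\right) \left(- \frac{1}{19610}\right) = \frac{1601}{3922}$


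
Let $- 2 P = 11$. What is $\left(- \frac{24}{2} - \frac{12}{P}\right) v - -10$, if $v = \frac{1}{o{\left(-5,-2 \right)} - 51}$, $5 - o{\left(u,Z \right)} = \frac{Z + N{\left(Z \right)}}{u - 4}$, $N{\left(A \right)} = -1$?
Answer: $\frac{15614}{1529} \approx 10.212$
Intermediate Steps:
$P = - \frac{11}{2}$ ($P = \left(- \frac{1}{2}\right) 11 = - \frac{11}{2} \approx -5.5$)
$o{\left(u,Z \right)} = 5 - \frac{-1 + Z}{-4 + u}$ ($o{\left(u,Z \right)} = 5 - \frac{Z - 1}{u - 4} = 5 - \frac{-1 + Z}{-4 + u}$)
$v = - \frac{3}{139}$ ($v = \frac{1}{\frac{-19 - -2 + 5 \left(-5\right)}{-4 - 5} - 51} = \frac{1}{\frac{-19 + 2 - 25}{-9} - 51} = \frac{1}{\left(- \frac{1}{9}\right) \left(-42\right) - 51} = \frac{1}{\frac{14}{3} - 51} = \frac{1}{- \frac{139}{3}} = - \frac{3}{139} \approx -0.021583$)
$\left(- \frac{24}{2} - \frac{12}{P}\right) v - -10 = \left(- \frac{24}{2} - \frac{12}{- \frac{11}{2}}\right) \left(- \frac{3}{139}\right) - -10 = \left(\left(-24\right) \frac{1}{2} - - \frac{24}{11}\right) \left(- \frac{3}{139}\right) + 10 = \left(-12 + \frac{24}{11}\right) \left(- \frac{3}{139}\right) + 10 = \left(- \frac{108}{11}\right) \left(- \frac{3}{139}\right) + 10 = \frac{324}{1529} + 10 = \frac{15614}{1529}$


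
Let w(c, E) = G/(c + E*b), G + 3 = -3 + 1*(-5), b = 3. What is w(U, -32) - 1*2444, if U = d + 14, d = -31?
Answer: -276161/113 ≈ -2443.9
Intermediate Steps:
G = -11 (G = -3 + (-3 + 1*(-5)) = -3 + (-3 - 5) = -3 - 8 = -11)
U = -17 (U = -31 + 14 = -17)
w(c, E) = -11/(c + 3*E) (w(c, E) = -11/(c + E*3) = -11/(c + 3*E))
w(U, -32) - 1*2444 = -11/(-17 + 3*(-32)) - 1*2444 = -11/(-17 - 96) - 2444 = -11/(-113) - 2444 = -11*(-1/113) - 2444 = 11/113 - 2444 = -276161/113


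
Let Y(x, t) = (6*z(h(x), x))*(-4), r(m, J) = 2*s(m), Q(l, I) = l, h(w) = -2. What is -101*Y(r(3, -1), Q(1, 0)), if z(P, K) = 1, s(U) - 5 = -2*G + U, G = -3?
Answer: 2424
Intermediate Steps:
s(U) = 11 + U (s(U) = 5 + (-2*(-3) + U) = 5 + (6 + U) = 11 + U)
r(m, J) = 22 + 2*m (r(m, J) = 2*(11 + m) = 22 + 2*m)
Y(x, t) = -24 (Y(x, t) = (6*1)*(-4) = 6*(-4) = -24)
-101*Y(r(3, -1), Q(1, 0)) = -101*(-24) = 2424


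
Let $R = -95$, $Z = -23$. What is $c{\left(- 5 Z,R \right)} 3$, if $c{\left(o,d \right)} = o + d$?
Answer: $60$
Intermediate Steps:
$c{\left(o,d \right)} = d + o$
$c{\left(- 5 Z,R \right)} 3 = \left(-95 - -115\right) 3 = \left(-95 + 115\right) 3 = 20 \cdot 3 = 60$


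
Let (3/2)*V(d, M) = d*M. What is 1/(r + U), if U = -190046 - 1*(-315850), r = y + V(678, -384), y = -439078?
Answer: -1/486842 ≈ -2.0541e-6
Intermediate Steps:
V(d, M) = 2*M*d/3 (V(d, M) = 2*(d*M)/3 = 2*(M*d)/3 = 2*M*d/3)
r = -612646 (r = -439078 + (⅔)*(-384)*678 = -439078 - 173568 = -612646)
U = 125804 (U = -190046 + 315850 = 125804)
1/(r + U) = 1/(-612646 + 125804) = 1/(-486842) = -1/486842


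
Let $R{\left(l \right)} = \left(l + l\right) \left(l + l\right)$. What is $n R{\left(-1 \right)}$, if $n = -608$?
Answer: $-2432$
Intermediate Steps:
$R{\left(l \right)} = 4 l^{2}$ ($R{\left(l \right)} = 2 l 2 l = 4 l^{2}$)
$n R{\left(-1 \right)} = - 608 \cdot 4 \left(-1\right)^{2} = - 608 \cdot 4 \cdot 1 = \left(-608\right) 4 = -2432$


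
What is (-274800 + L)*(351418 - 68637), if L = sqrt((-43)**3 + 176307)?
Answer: -77708218800 + 62211820*sqrt(2) ≈ -7.7620e+10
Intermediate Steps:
L = 220*sqrt(2) (L = sqrt(-79507 + 176307) = sqrt(96800) = 220*sqrt(2) ≈ 311.13)
(-274800 + L)*(351418 - 68637) = (-274800 + 220*sqrt(2))*(351418 - 68637) = (-274800 + 220*sqrt(2))*282781 = -77708218800 + 62211820*sqrt(2)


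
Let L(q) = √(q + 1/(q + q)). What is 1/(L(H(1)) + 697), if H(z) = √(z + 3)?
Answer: 2/1397 ≈ 0.0014316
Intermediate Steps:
H(z) = √(3 + z)
L(q) = √(q + 1/(2*q))
1/(L(H(1)) + 697) = 1/(√(2/(√(3 + 1)) + 4*√(3 + 1))/2 + 697) = 1/(√(2/(√4) + 4*√4)/2 + 697) = 1/(√(2/2 + 4*2)/2 + 697) = 1/(√(2*(½) + 8)/2 + 697) = 1/(√(1 + 8)/2 + 697) = 1/(√9/2 + 697) = 1/((½)*3 + 697) = 1/(3/2 + 697) = 1/(1397/2) = 2/1397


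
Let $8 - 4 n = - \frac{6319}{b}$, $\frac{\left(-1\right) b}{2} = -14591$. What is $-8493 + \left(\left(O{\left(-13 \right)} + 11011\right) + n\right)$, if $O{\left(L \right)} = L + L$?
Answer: $\frac{291125951}{116728} \approx 2494.1$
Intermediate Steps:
$b = 29182$ ($b = \left(-2\right) \left(-14591\right) = 29182$)
$O{\left(L \right)} = 2 L$
$n = \frac{239775}{116728}$ ($n = 2 - \frac{\left(-6319\right) \frac{1}{29182}}{4} = 2 - - \frac{6319}{116728} = 2 + \frac{6319}{116728} = \frac{239775}{116728} \approx 2.0541$)
$-8493 + \left(\left(O{\left(-13 \right)} + 11011\right) + n\right) = -8493 + \left(\left(2 \left(-13\right) + 11011\right) + \frac{239775}{116728}\right) = -8493 + \left(\left(-26 + 11011\right) + \frac{239775}{116728}\right) = -8493 + \left(10985 + \frac{239775}{116728}\right) = -8493 + \frac{1282496855}{116728} = \frac{291125951}{116728}$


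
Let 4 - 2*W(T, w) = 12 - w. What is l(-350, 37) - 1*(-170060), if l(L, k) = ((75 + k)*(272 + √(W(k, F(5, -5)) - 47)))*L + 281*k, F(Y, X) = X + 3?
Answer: -10481943 - 78400*I*√13 ≈ -1.0482e+7 - 2.8268e+5*I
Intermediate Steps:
F(Y, X) = 3 + X
W(T, w) = -4 + w/2 (W(T, w) = 2 - (12 - w)/2 = 2 + (-6 + w/2) = -4 + w/2)
l(L, k) = 281*k + L*(75 + k)*(272 + 2*I*√13) (l(L, k) = ((75 + k)*(272 + √((-4 + (3 - 5)/2) - 47)))*L + 281*k = ((75 + k)*(272 + √((-4 + (½)*(-2)) - 47)))*L + 281*k = ((75 + k)*(272 + √((-4 - 1) - 47)))*L + 281*k = ((75 + k)*(272 + √(-5 - 47)))*L + 281*k = ((75 + k)*(272 + √(-52)))*L + 281*k = ((75 + k)*(272 + 2*I*√13))*L + 281*k = L*(75 + k)*(272 + 2*I*√13) + 281*k = 281*k + L*(75 + k)*(272 + 2*I*√13))
l(-350, 37) - 1*(-170060) = (281*37 + 20400*(-350) + 272*(-350)*37 + 150*I*(-350)*√13 + 2*I*(-350)*37*√13) - 1*(-170060) = (10397 - 7140000 - 3522400 - 52500*I*√13 - 25900*I*√13) + 170060 = (-10652003 - 78400*I*√13) + 170060 = -10481943 - 78400*I*√13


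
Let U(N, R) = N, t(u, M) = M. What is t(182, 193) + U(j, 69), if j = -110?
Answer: 83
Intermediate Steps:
t(182, 193) + U(j, 69) = 193 - 110 = 83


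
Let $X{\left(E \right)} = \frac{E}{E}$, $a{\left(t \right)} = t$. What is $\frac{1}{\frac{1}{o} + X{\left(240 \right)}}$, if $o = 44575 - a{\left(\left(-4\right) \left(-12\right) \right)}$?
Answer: $\frac{44527}{44528} \approx 0.99998$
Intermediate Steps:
$o = 44527$ ($o = 44575 - \left(-4\right) \left(-12\right) = 44575 - 48 = 44527$)
$X{\left(E \right)} = 1$
$\frac{1}{\frac{1}{o} + X{\left(240 \right)}} = \frac{1}{\frac{1}{44527} + 1} = \frac{1}{\frac{44528}{44527}} = \frac{44527}{44528}$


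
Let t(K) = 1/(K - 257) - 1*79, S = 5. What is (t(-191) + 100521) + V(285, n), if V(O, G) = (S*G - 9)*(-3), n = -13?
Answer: 45097471/448 ≈ 1.0066e+5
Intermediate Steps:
V(O, G) = 27 - 15*G (V(O, G) = (5*G - 9)*(-3) = (-9 + 5*G)*(-3) = 27 - 15*G)
t(K) = -79 + 1/(-257 + K) (t(K) = 1/(-257 + K) - 79 = -79 + 1/(-257 + K))
(t(-191) + 100521) + V(285, n) = ((20304 - 79*(-191))/(-257 - 191) + 100521) + (27 - 15*(-13)) = ((20304 + 15089)/(-448) + 100521) + (27 + 195) = (-1/448*35393 + 100521) + 222 = (-35393/448 + 100521) + 222 = 44998015/448 + 222 = 45097471/448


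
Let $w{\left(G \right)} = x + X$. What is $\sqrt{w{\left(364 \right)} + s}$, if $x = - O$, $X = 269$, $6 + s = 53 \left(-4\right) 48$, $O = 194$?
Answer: $3 i \sqrt{1123} \approx 100.53 i$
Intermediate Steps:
$s = -10182$ ($s = -6 + 53 \left(-4\right) 48 = -6 - 10176 = -10182$)
$x = -194$ ($x = \left(-1\right) 194 = -194$)
$w{\left(G \right)} = 75$ ($w{\left(G \right)} = -194 + 269 = 75$)
$\sqrt{w{\left(364 \right)} + s} = \sqrt{75 - 10182} = \sqrt{-10107} = 3 i \sqrt{1123}$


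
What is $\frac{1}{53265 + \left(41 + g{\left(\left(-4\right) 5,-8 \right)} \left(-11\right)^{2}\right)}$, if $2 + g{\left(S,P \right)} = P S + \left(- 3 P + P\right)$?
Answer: $\frac{1}{74360} \approx 1.3448 \cdot 10^{-5}$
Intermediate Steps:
$g{\left(S,P \right)} = -2 - 2 P + P S$ ($g{\left(S,P \right)} = -2 + \left(P S + \left(- 3 P + P\right)\right) = -2 + \left(P S - 2 P\right) = -2 + \left(- 2 P + P S\right) = -2 - 2 P + P S$)
$\frac{1}{53265 + \left(41 + g{\left(\left(-4\right) 5,-8 \right)} \left(-11\right)^{2}\right)} = \frac{1}{53265 + \left(41 + \left(-2 - -16 - 8 \left(\left(-4\right) 5\right)\right) \left(-11\right)^{2}\right)} = \frac{1}{53265 + \left(41 + \left(-2 + 16 - -160\right) 121\right)} = \frac{1}{53265 + \left(41 + \left(-2 + 16 + 160\right) 121\right)} = \frac{1}{53265 + \left(41 + 174 \cdot 121\right)} = \frac{1}{53265 + \left(41 + 21054\right)} = \frac{1}{53265 + 21095} = \frac{1}{74360}$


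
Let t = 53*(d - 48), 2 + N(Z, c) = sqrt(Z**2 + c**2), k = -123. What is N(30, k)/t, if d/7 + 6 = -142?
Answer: 1/28726 - 3*sqrt(1781)/57452 ≈ -0.0021689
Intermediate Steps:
d = -1036 (d = -42 + 7*(-142) = -42 - 994 = -1036)
N(Z, c) = -2 + sqrt(Z**2 + c**2)
t = -57452 (t = 53*(-1036 - 48) = 53*(-1084) = -57452)
N(30, k)/t = (-2 + sqrt(30**2 + (-123)**2))/(-57452) = (-2 + sqrt(900 + 15129))*(-1/57452) = (-2 + sqrt(16029))*(-1/57452) = (-2 + 3*sqrt(1781))*(-1/57452) = 1/28726 - 3*sqrt(1781)/57452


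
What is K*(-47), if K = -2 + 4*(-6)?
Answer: 1222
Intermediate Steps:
K = -26 (K = -2 - 24 = -26)
K*(-47) = -26*(-47) = 1222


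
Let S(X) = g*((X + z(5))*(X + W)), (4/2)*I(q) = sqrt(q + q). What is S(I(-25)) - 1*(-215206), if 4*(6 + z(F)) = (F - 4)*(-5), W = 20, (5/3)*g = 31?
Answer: 424553/2 + 4743*I*sqrt(2)/8 ≈ 2.1228e+5 + 838.45*I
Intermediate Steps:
g = 93/5 (g = (3/5)*31 = 93/5 ≈ 18.600)
I(q) = sqrt(2)*sqrt(q)/2 (I(q) = sqrt(q + q)/2 = sqrt(2*q)/2 = (sqrt(2)*sqrt(q))/2 = sqrt(2)*sqrt(q)/2)
z(F) = -1 - 5*F/4 (z(F) = -6 + ((F - 4)*(-5))/4 = -6 + ((-4 + F)*(-5))/4 = -6 + (20 - 5*F)/4 = -6 + (5 - 5*F/4) = -1 - 5*F/4)
S(X) = 93*(20 + X)*(-29/4 + X)/5 (S(X) = 93*((X + (-1 - 5/4*5))*(X + 20))/5 = 93*((X + (-1 - 25/4))*(20 + X))/5 = 93*((X - 29/4)*(20 + X))/5 = 93*((-29/4 + X)*(20 + X))/5 = 93*((20 + X)*(-29/4 + X))/5 = 93*(20 + X)*(-29/4 + X)/5)
S(I(-25)) - 1*(-215206) = (-2697 + 93*(sqrt(2)*sqrt(-25)/2)**2/5 + 4743*(sqrt(2)*sqrt(-25)/2)/20) - 1*(-215206) = (-2697 + 93*(sqrt(2)*(5*I)/2)**2/5 + 4743*(sqrt(2)*(5*I)/2)/20) + 215206 = (-2697 + 93*(5*I*sqrt(2)/2)**2/5 + 4743*(5*I*sqrt(2)/2)/20) + 215206 = (-2697 + (93/5)*(-25/2) + 4743*I*sqrt(2)/8) + 215206 = (-2697 - 465/2 + 4743*I*sqrt(2)/8) + 215206 = (-5859/2 + 4743*I*sqrt(2)/8) + 215206 = 424553/2 + 4743*I*sqrt(2)/8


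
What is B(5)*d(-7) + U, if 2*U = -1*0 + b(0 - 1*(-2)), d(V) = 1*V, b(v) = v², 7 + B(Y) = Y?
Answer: 16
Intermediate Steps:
B(Y) = -7 + Y
d(V) = V
U = 2 (U = (-1*0 + (0 - 1*(-2))²)/2 = (0 + (0 + 2)²)/2 = (0 + 2²)/2 = (0 + 4)/2 = (½)*4 = 2)
B(5)*d(-7) + U = (-7 + 5)*(-7) + 2 = -2*(-7) + 2 = 14 + 2 = 16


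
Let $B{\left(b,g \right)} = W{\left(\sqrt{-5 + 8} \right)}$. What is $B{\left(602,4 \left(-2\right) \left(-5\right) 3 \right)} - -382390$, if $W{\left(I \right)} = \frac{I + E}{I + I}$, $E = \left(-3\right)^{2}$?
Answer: $\frac{764781}{2} + \frac{3 \sqrt{3}}{2} \approx 3.8239 \cdot 10^{5}$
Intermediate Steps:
$E = 9$
$W{\left(I \right)} = \frac{9 + I}{2 I}$ ($W{\left(I \right)} = \frac{I + 9}{I + I} = \frac{9 + I}{2 I}$)
$B{\left(b,g \right)} = \frac{\sqrt{3} \left(9 + \sqrt{3}\right)}{6}$ ($B{\left(b,g \right)} = \frac{9 + \sqrt{-5 + 8}}{2 \sqrt{-5 + 8}} = \frac{9 + \sqrt{3}}{2 \sqrt{3}} = \frac{\frac{\sqrt{3}}{3} \left(9 + \sqrt{3}\right)}{2} = \frac{\sqrt{3} \left(9 + \sqrt{3}\right)}{6}$)
$B{\left(602,4 \left(-2\right) \left(-5\right) 3 \right)} - -382390 = \left(\frac{1}{2} + \frac{3 \sqrt{3}}{2}\right) - -382390 = \left(\frac{1}{2} + \frac{3 \sqrt{3}}{2}\right) + 382390 = \frac{764781}{2} + \frac{3 \sqrt{3}}{2}$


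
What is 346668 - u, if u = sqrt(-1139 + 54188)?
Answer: 346668 - sqrt(53049) ≈ 3.4644e+5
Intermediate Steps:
u = sqrt(53049) ≈ 230.32
346668 - u = 346668 - sqrt(53049)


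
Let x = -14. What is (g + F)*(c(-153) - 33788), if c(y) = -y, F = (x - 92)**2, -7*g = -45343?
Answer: -595795975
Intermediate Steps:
g = 45343/7 (g = -1/7*(-45343) = 45343/7 ≈ 6477.6)
F = 11236 (F = (-14 - 92)**2 = (-106)**2 = 11236)
(g + F)*(c(-153) - 33788) = (45343/7 + 11236)*(-1*(-153) - 33788) = 123995*(153 - 33788)/7 = (123995/7)*(-33635) = -595795975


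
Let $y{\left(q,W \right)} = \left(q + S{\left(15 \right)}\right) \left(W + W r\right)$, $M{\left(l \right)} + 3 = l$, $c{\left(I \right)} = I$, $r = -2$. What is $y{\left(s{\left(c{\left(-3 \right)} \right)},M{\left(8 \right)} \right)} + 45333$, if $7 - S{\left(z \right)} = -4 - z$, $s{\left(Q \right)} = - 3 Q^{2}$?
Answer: $45338$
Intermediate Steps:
$M{\left(l \right)} = -3 + l$
$S{\left(z \right)} = 11 + z$ ($S{\left(z \right)} = 7 - \left(-4 - z\right) = 7 + \left(4 + z\right) = 11 + z$)
$y{\left(q,W \right)} = - W \left(26 + q\right)$ ($y{\left(q,W \right)} = \left(q + \left(11 + 15\right)\right) \left(W + W \left(-2\right)\right) = \left(q + 26\right) \left(W - 2 W\right) = \left(26 + q\right) \left(- W\right) = - W \left(26 + q\right)$)
$y{\left(s{\left(c{\left(-3 \right)} \right)},M{\left(8 \right)} \right)} + 45333 = \left(-3 + 8\right) \left(-26 - - 3 \left(-3\right)^{2}\right) + 45333 = 5 \left(-26 - \left(-3\right) 9\right) + 45333 = 5 \left(-26 - -27\right) + 45333 = 5 \left(-26 + 27\right) + 45333 = 5 \cdot 1 + 45333 = 5 + 45333 = 45338$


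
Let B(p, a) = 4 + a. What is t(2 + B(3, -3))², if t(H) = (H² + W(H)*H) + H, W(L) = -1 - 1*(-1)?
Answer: 144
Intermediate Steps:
W(L) = 0 (W(L) = -1 + 1 = 0)
t(H) = H + H² (t(H) = (H² + 0*H) + H = (H² + 0) + H = H² + H = H + H²)
t(2 + B(3, -3))² = ((2 + (4 - 3))*(1 + (2 + (4 - 3))))² = ((2 + 1)*(1 + (2 + 1)))² = (3*(1 + 3))² = (3*4)² = 12² = 144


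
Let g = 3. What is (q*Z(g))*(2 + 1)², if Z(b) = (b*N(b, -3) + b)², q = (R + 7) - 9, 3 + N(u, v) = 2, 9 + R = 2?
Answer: 0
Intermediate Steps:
R = -7 (R = -9 + 2 = -7)
N(u, v) = -1 (N(u, v) = -3 + 2 = -1)
q = -9 (q = (-7 + 7) - 9 = 0 - 9 = -9)
Z(b) = 0 (Z(b) = (b*(-1) + b)² = (-b + b)² = 0² = 0)
(q*Z(g))*(2 + 1)² = (-9*0)*(2 + 1)² = 0*3² = 0*9 = 0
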